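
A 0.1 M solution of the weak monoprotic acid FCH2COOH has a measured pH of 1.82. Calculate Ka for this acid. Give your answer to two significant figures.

Ka = 2.7 × 10^-3

[H+] = 10^(-1.82) = 1.51 × 10^-2 M
At equilibrium [HA] = 0.1 − 1.51 × 10^-2 = 8.49 × 10^-2 M
Ka = [H+][A-]/[HA] = (1.51 × 10^-2)² / 8.49 × 10^-2 = 2.7 × 10^-3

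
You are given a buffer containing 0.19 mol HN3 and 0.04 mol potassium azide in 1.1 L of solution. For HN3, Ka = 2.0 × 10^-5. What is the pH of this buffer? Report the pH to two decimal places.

pH = 4.02

pKa = −log(2.0 × 10^-5) = 4.699
Using pH = pKa + log([base]/[acid]) with [base]/[acid] = 0.04/0.19:
pH = 4.699 + (-0.677) = 4.02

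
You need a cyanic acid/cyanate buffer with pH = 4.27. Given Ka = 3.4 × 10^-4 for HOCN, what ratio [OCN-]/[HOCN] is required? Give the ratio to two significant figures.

ratio = 6.3

pKa = -log(3.4 × 10^-4) = 3.469
pH = pKa + log(r) ⇒ log(r) = 4.27 − 3.469 = +0.801
r = [OCN-]/[HOCN] = 10^(+0.801) = 6.32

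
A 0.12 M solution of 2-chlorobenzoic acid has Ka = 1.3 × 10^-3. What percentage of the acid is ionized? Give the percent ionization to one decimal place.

9.9%

ClC6H4COOH ⇌ ClC6H4COO- + H+; let x = [H+] at equilibrium.
Ka = x²/(C₀ − x); solving the quadratic gives x = 1.19 × 10^-2 M.
Fraction ionized = 1.19 × 10^-2 / 0.12 = 0.0992 → 9.9%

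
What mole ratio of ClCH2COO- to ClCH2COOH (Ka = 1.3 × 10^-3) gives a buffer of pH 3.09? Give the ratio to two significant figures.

pKa = -log(1.3 × 10^-3) = 2.886
pH = pKa + log(r) ⇒ log(r) = 3.09 − 2.886 = +0.204
r = [ClCH2COO-]/[ClCH2COOH] = 10^(+0.204) = 1.6

ratio = 1.6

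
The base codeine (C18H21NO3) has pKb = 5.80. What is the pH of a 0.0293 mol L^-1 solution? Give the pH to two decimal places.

pH = 10.33

C18H21NO3 + H2O ⇌ C18H22NO3+ + OH-
Kb = 10^(−5.80) = 1.58 × 10^-6
Kb = [OH-]²/(0.0293 − [OH-]) = 1.58 × 10^-6
Neglecting [OH-] in the denominator: [OH-] = √(1.58 × 10^-6 × 0.0293) = 2.15 × 10^-4 M
Check: 0.73% ionized — well under 5%, approximation valid.
pOH = 3.67, so pH = 14.00 − pOH = 10.33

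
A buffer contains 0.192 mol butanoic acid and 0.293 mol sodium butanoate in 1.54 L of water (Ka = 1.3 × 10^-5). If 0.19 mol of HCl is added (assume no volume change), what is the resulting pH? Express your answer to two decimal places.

After neutralization: n(CH3(CH2)2COOH) = 0.382 mol, n(CH3(CH2)2COO-) = 0.103 mol.
pKa = −log(1.3 × 10^-5) = 4.886
pH = pKa + log([A⁻]/[HA]) = 4.886 + log(0.103/0.382) = 4.886 -0.569

pH = 4.32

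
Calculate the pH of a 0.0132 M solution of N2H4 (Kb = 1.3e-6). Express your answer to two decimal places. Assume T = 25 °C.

N2H4 + H2O ⇌ N2H5+ + OH-
From the ICE table, Kb = [OH-]²/(0.0132 − [OH-]) = 1.3 × 10^-6.
Since Kb ≪ C₀, [OH-] ≈ √(Kb·C₀) = 1.31 × 10^-4 M.
pOH = 3.88, so pH = 14.00 − pOH = 10.12

pH = 10.12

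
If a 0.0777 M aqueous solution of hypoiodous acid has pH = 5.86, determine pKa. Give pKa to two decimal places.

pKa = 10.61

[H+] = 10^(-5.86) = 1.38 × 10^-6 M
At equilibrium [HA] = 0.0777 − 1.38 × 10^-6 = 7.77 × 10^-2 M
Ka = [H+][A-]/[HA] = (1.38 × 10^-6)² / 7.77 × 10^-2 = 2.45 × 10^-11
pKa = -log(2.45 × 10^-11) = 10.61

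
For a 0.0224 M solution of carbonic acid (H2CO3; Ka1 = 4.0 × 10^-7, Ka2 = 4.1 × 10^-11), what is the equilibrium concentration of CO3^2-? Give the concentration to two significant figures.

First ionization gives [H+] ≈ [HCO3-] = 9.47 × 10^-5 M.
Second step: Ka2 = [H+][CO3^2-]/[HCO3-] ≈ [CO3^2-] (since [H+] ≈ [HCO3-]).
So [CO3^2-] ≈ Ka2.

4.1 × 10^-11 M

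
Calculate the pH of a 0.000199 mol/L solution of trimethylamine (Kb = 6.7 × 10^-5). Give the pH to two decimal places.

pH = 9.94

(CH3)3N + H2O ⇌ (CH3)3NH+ + OH-
Kb = [OH-]²/(0.000199 − [OH-]) = 6.7 × 10^-5
Here C₀/Kb ≈ 2.97, so the small-[OH-] approximation fails. Use the quadratic:
[OH-] = (−Kb + √(Kb² + 4·Kb·C₀))/2 = 8.67 × 10^-5 M
pOH = −log(8.67 × 10^-5) = 4.06; pH = 14.00 − 4.06 = 9.94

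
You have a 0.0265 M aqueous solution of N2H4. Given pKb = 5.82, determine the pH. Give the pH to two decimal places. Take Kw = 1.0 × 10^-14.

N2H4 + H2O ⇌ N2H5+ + OH-
Kb = 10^(−5.82) = 1.51 × 10^-6
From the ICE table, Kb = [OH-]²/(0.0265 − [OH-]) = 1.51 × 10^-6.
Assume [OH-] ≪ 0.0265: [OH-] ≈ √(1.51 × 10^-6 × 0.0265) = 2.00 × 10^-4 M
([OH-]/C₀ = 0.75% < 5%, so the approximation holds.)
pOH = 3.70, so pH = 14.00 − pOH = 10.30

pH = 10.30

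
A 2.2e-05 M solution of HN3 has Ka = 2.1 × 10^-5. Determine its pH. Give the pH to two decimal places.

HN3 ⇌ N3- + H+
Ka = [H+]²/(2.2e-05 − [H+]) = 2.1 × 10^-5
The 5% rule fails; solving [H+]² + Ka·[H+] − Ka·C₀ = 0 exactly:
[H+] = [−2.1e-05 + √(2.1e-05² + 1.85e-09)]/2 = 1.34 × 10^-5 M
pH = −log[H+] = −log(1.34 × 10^-5) = 4.87

pH = 4.87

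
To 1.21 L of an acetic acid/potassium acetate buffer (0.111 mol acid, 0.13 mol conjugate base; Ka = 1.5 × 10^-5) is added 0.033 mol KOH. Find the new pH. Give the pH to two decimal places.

pH = 5.14

After neutralization: n(CH3COOH) = 0.078 mol, n(CH3COO-) = 0.163 mol.
pKa = −log(1.5 × 10^-5) = 4.824
pH = pKa + log([A⁻]/[HA]) = 4.824 + log(0.163/0.078) = 4.824 +0.320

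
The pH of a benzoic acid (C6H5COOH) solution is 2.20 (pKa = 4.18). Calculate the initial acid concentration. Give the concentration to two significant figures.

C₀ = 6.1 × 10^-1 M

[H+] = 10^(-2.20) = 6.31 × 10^-3 M = x
Ka = 10^(−4.18) = 6.61 × 10^-5
Ka = x²/(C₀ − x) ⇒ C₀ = x + x²/Ka
C₀ = 6.31 × 10^-3 + (6.31 × 10^-3)²/(6.61 × 10^-5) = 6.09 × 10^-1 M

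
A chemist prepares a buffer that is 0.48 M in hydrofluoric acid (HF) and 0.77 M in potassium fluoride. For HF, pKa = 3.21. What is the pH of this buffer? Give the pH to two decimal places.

pH = 3.42

Henderson–Hasselbalch: pH = pKa + log([F-]/[HF]) = 3.21 + log(0.77/0.48)
pH = 3.21 + (+0.205) = 3.42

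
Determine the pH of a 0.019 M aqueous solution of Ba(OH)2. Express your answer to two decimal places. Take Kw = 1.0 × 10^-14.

Ba(OH)2 is a strong base (each formula unit releases 2 OH-); [OH-] = 0.038 M.
pOH = -log(0.038) = 1.42
pH = 14.00 - 1.42 = 12.58

pH = 12.58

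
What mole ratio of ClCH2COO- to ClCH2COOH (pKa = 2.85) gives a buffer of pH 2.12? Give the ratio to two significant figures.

ratio = 0.19

pH = pKa + log(r) ⇒ log(r) = 2.12 − 2.85 = -0.73
r = [ClCH2COO-]/[ClCH2COOH] = 10^(-0.73) = 0.186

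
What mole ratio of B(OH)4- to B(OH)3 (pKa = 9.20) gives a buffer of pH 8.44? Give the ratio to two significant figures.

ratio = 0.17

pH = pKa + log(r) ⇒ log(r) = 8.44 − 9.20 = -0.76
r = [B(OH)4-]/[B(OH)3] = 10^(-0.76) = 0.174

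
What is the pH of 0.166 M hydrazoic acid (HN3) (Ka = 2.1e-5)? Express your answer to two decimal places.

pH = 2.73

HN3 ⇌ N3- + H+
Ka = x²/(0.166 − x) = 2.1 × 10^-5
Neglecting x in the denominator: x = √(2.1 × 10^-5 × 0.166) = 1.87 × 10^-3 M
pH = −log(1.87 × 10^-3) = 2.73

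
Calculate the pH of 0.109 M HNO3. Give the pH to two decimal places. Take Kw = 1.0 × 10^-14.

pH = 0.96

HNO3 is a strong acid and dissociates completely, so [H+] = 0.109 M.
pH = -log(0.109) = 0.96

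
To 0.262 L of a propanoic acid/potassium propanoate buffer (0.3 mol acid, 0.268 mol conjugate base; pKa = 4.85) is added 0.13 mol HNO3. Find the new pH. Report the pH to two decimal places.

Added H+ converts CH3CH2COO- to CH3CH2COOH: CH3CH2COOH → 0.43 mol, CH3CH2COO- → 0.138 mol.
Henderson–Hasselbalch with mole ratio 0.138/0.43: pH = 4.85 + (-0.494)

pH = 4.36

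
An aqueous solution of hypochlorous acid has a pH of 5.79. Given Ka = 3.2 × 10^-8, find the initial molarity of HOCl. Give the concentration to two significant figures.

C₀ = 8.4 × 10^-5 M

[H+] = 10^(-5.79) = 1.62 × 10^-6 M = x
Ka = x²/(C₀ − x) ⇒ C₀ = x + x²/Ka
C₀ = 1.62 × 10^-6 + (1.62 × 10^-6)²/(3.2 × 10^-8) = 8.36 × 10^-5 M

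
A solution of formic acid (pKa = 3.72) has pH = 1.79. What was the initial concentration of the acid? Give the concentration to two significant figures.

[H+] = 10^(-1.79) = 1.62 × 10^-2 M = x
Ka = 10^(−3.72) = 1.91 × 10^-4
Ka = x²/(C₀ − x) ⇒ C₀ = x + x²/Ka
C₀ = 1.62 × 10^-2 + (1.62 × 10^-2)²/(1.91 × 10^-4) = 1.39 M

C₀ = 1.4 M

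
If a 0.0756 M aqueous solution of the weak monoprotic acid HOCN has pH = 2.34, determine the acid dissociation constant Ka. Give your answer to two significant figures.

Ka = 2.9 × 10^-4

[H+] = 10^(-2.34) = 4.57 × 10^-3 M
At equilibrium [HA] = 0.0756 − 4.57 × 10^-3 = 7.10 × 10^-2 M
Ka = [H+][A-]/[HA] = (4.57 × 10^-3)² / 7.10 × 10^-2 = 2.9 × 10^-4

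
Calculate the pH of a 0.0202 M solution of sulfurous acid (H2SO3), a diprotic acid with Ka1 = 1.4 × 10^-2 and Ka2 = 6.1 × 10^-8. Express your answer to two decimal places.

Ka1 ≫ Ka2, so treat the first dissociation as the only significant source of H+.
Ka1 = x²/(0.0202 − x) = 1.4 × 10^-2
Solving the quadratic: x = (−Ka1 + √(Ka1² + 4·Ka1·C₀))/2 = 1.12 × 10^-2 M
pH = −log(1.12 × 10^-2) = 1.95

pH = 1.95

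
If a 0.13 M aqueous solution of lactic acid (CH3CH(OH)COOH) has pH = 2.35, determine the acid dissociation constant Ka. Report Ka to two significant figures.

Ka = 1.6 × 10^-4

[H+] = 10^(-2.35) = 4.47 × 10^-3 M
At equilibrium [HA] = 0.13 − 4.47 × 10^-3 = 1.26 × 10^-1 M
Ka = [H+][A-]/[HA] = (4.47 × 10^-3)² / 1.26 × 10^-1 = 1.6 × 10^-4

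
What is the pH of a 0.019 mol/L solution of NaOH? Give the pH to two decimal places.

NaOH is a strong base; [OH-] = 0.019 M.
pOH = -log(0.019) = 1.72
pH = 14.00 - 1.72 = 12.28

pH = 12.28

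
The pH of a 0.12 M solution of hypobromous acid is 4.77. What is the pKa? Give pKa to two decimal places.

pKa = 8.62

[H+] = 10^(-4.77) = 1.70 × 10^-5 M
At equilibrium [HA] = 0.12 − 1.70 × 10^-5 = 1.20 × 10^-1 M
Ka = [H+][A-]/[HA] = (1.70 × 10^-5)² / 1.20 × 10^-1 = 2.41 × 10^-9
pKa = -log(2.41 × 10^-9) = 8.62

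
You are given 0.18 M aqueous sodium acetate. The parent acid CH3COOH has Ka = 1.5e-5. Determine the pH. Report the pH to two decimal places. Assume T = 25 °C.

CH3COO- is the conjugate base of the weak acid CH3COOH.
Kb = Kw/Ka = 1.0×10^-14 / 1.5 × 10^-5 = 6.67 × 10^-10
Kb = x²/(0.18 − x) = 6.67 × 10^-10
Since Kb ≪ C₀, x ≈ √(Kb·C₀) = 1.10 × 10^-5 M.
(x/C₀ = 0.0061% < 5%, so the approximation holds.)
pOH = 4.96, so pH = 14.00 − pOH = 9.04

pH = 9.04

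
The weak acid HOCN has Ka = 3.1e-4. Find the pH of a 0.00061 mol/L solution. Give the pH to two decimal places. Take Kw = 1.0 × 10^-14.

HOCN ⇌ OCN- + H+
Ka = x²/(0.00061 − x) = 3.1 × 10^-4
x is not negligible relative to C₀; solve x² + 0.00031·x − 1.89e-07 = 0.
x = (−Ka + √(Ka² + 4·Ka·C₀))/2 = 3.07 × 10^-4 M
pH = −log(3.07 × 10^-4) = 3.51

pH = 3.51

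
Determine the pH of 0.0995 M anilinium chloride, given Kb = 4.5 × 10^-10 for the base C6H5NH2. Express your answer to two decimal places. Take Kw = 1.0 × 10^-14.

C6H5NH3+ is the conjugate acid of the weak base C6H5NH2.
Ka = Kw/Kb = 1.0×10^-14 / 4.5 × 10^-10 = 2.22 × 10^-5
Let x = [H+] at equilibrium. Ka = x²/(0.0995 − x).
Since Ka ≪ C₀, x ≈ √(Ka·C₀) = 1.49 × 10^-3 M.
Check: 1.5% ionized — well under 5%, approximation valid.
pH = −log(1.49 × 10^-3) = 2.83

pH = 2.83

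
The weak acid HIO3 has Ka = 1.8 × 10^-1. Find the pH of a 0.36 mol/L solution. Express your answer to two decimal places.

pH = 0.74

HIO3 ⇌ IO3- + H+
Ka = [H+]²/(0.36 − [H+]) = 1.8 × 10^-1
[H+] is not negligible relative to C₀; solve [H+]² + 0.18·[H+] − 0.0648 = 0.
[H+] = (−Ka + √(Ka² + 4·Ka·C₀))/2 = 1.80 × 10^-1 M
pH = −log(1.80 × 10^-1) = 0.74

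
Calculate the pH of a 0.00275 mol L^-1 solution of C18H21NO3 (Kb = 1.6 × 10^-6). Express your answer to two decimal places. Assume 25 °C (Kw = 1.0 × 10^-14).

pH = 9.82

C18H21NO3 + H2O ⇌ C18H22NO3+ + OH-
Kb = [OH-]²/(0.00275 − [OH-]) = 1.6 × 10^-6
Neglecting [OH-] in the denominator: [OH-] = √(1.6 × 10^-6 × 0.00275) = 6.63 × 10^-5 M
([OH-]/C₀ = 2.4% < 5%, so the approximation holds.)
pOH = −log(6.63 × 10^-5) = 4.18; pH = 14.00 − 4.18 = 9.82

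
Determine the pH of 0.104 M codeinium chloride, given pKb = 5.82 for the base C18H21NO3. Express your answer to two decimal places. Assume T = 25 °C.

C18H22NO3+ is the conjugate acid of the weak base C18H21NO3.
Kb = 10^(−5.82) = 1.51 × 10^-6
Ka = Kw/Kb = 1.0×10^-14 / 1.51 × 10^-6 = 6.62 × 10^-9
From the ICE table, Ka = x²/(0.104 − x) = 6.62 × 10^-9.
Since Ka ≪ C₀, x ≈ √(Ka·C₀) = 2.62 × 10^-5 M.
pH = −log[H+] = −log(2.62 × 10^-5) = 4.58

pH = 4.58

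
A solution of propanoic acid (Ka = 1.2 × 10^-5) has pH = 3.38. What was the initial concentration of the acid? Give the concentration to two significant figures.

[H+] = 10^(-3.38) = 4.17 × 10^-4 M = x
Ka = x²/(C₀ − x) ⇒ C₀ = x + x²/Ka
C₀ = 4.17 × 10^-4 + (4.17 × 10^-4)²/(1.2 × 10^-5) = 1.49 × 10^-2 M

C₀ = 1.5 × 10^-2 M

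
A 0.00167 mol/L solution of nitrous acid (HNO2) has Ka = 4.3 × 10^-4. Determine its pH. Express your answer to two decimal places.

HNO2 ⇌ NO2- + H+
Ka = x²/(0.00167 − x) = 4.3 × 10^-4
Here C₀/Ka ≈ 3.88, so the small-x approximation fails. Use the quadratic:
x = [−0.00043 + √(0.00043² + 2.87e-06)]/2 = 6.59 × 10^-4 M
pH = −log[H+] = −log(6.59 × 10^-4) = 3.18

pH = 3.18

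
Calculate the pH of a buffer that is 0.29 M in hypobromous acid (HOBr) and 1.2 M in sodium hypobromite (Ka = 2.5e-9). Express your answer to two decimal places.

pH = 9.22

pKa = −log(2.5 × 10^-9) = 8.602
Henderson–Hasselbalch: pH = pKa + log([OBr-]/[HOBr]) = 8.602 + log(1.2/0.29)
pH = 8.602 + (+0.617) = 9.22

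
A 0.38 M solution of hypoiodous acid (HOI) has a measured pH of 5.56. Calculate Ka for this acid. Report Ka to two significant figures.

Ka = 2.0 × 10^-11

[H+] = 10^(-5.56) = 2.75 × 10^-6 M
At equilibrium [HA] = 0.38 − 2.75 × 10^-6 = 3.80 × 10^-1 M
Ka = [H+][A-]/[HA] = (2.75 × 10^-6)² / 3.80 × 10^-1 = 2.0 × 10^-11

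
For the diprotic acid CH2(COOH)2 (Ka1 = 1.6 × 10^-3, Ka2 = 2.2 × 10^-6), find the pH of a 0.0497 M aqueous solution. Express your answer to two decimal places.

Since Ka1 ≫ Ka2, the first ionization dominates [H+].
Ka1 = x²/(0.0497 − x) = 1.6 × 10^-3
Solving the quadratic: x = (−Ka1 + √(Ka1² + 4·Ka1·C₀))/2 = 8.15 × 10^-3 M
pH = −log(8.15 × 10^-3) = 2.09

pH = 2.09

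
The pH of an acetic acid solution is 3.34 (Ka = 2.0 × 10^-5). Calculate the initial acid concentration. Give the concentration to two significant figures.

C₀ = 1.1 × 10^-2 M

[H+] = 10^(-3.34) = 4.57 × 10^-4 M = x
Ka = x²/(C₀ − x) ⇒ C₀ = x + x²/Ka
C₀ = 4.57 × 10^-4 + (4.57 × 10^-4)²/(2.0 × 10^-5) = 1.09 × 10^-2 M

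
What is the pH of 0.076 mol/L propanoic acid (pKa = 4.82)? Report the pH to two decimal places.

CH3CH2COOH ⇌ CH3CH2COO- + H+
Ka = 10^(−4.82) = 1.51 × 10^-5
From the ICE table, Ka = x²/(0.076 − x) = 1.51 × 10^-5.
Since Ka ≪ C₀, x ≈ √(Ka·C₀) = 1.07 × 10^-3 M.
pH = −log(1.07 × 10^-3) = 2.97

pH = 2.97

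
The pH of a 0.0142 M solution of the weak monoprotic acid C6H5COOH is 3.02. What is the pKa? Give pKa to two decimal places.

[H+] = 10^(-3.02) = 9.55 × 10^-4 M
At equilibrium [HA] = 0.0142 − 9.55 × 10^-4 = 1.32 × 10^-2 M
Ka = [H+][A-]/[HA] = (9.55 × 10^-4)² / 1.32 × 10^-2 = 6.91 × 10^-5
pKa = -log(6.91 × 10^-5) = 4.16

pKa = 4.16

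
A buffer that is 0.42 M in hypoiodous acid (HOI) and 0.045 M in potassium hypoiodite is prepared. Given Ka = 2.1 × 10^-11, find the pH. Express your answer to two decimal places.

pH = 9.71

pKa = −log(2.1 × 10^-11) = 10.678
pH = pKa + log([A⁻]/[HA]) = 10.678 + log(0.045/0.42)
pH = 10.678 + (-0.970) = 9.71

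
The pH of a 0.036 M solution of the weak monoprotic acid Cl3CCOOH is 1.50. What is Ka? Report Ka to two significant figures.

[H+] = 10^(-1.50) = 3.16 × 10^-2 M
At equilibrium [HA] = 0.036 − 3.16 × 10^-2 = 4.40 × 10^-3 M
Ka = [H+][A-]/[HA] = (3.16 × 10^-2)² / 4.40 × 10^-3 = 2.3 × 10^-1

Ka = 2.3 × 10^-1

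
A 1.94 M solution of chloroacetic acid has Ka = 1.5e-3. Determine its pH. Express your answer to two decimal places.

ClCH2COOH ⇌ ClCH2COO- + H+
From the ICE table, Ka = x²/(1.94 − x) = 1.5 × 10^-3.
Since Ka ≪ C₀, x ≈ √(Ka·C₀) = 5.39 × 10^-2 M.
pH = −log(5.39 × 10^-2) = 1.27

pH = 1.27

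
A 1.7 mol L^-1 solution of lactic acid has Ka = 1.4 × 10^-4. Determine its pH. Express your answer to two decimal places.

pH = 1.81

CH3CH(OH)COOH ⇌ CH3CH(OH)COO- + H+
Let x = [H+] at equilibrium. Ka = x²/(1.7 − x).
Assume x ≪ 1.7: x ≈ √(1.4 × 10^-4 × 1.7) = 1.54 × 10^-2 M
(x/C₀ = 0.91% < 5%, so the approximation holds.)
pH = −log(1.54 × 10^-2) = 1.81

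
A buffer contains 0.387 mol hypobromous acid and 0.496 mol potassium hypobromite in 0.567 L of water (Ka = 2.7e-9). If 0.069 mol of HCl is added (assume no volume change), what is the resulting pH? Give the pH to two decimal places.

Added H+ converts OBr- to HOBr: HOBr → 0.456 mol, OBr- → 0.427 mol.
pKa = −log(2.7 × 10^-9) = 8.569
pH = pKa + log(n_OBr-/n_HOBr) = 8.569 + log(0.427/0.456) = 8.569 + (-0.029)

pH = 8.54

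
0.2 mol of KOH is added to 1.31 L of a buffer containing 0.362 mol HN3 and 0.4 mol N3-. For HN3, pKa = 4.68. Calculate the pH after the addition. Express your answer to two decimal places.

After neutralization: n(HN3) = 0.162 mol, n(N3-) = 0.6 mol.
pH = pKa + log([A⁻]/[HA]) = 4.68 + log(0.6/0.162) = 4.68 +0.569

pH = 5.25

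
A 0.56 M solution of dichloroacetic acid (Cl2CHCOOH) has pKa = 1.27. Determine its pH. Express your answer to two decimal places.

Cl2CHCOOH ⇌ Cl2CHCOO- + H+
Ka = 10^(−1.27) = 5.37 × 10^-2
From the ICE table, Ka = x²/(0.56 − x) = 5.37 × 10^-2.
x is not negligible relative to C₀; solve x² + 0.0537·x − 0.0301 = 0.
x = (−Ka + √(Ka² + 4·Ka·C₀))/2 = 1.49 × 10^-1 M
pH = −log(1.49 × 10^-1) = 0.83

pH = 0.83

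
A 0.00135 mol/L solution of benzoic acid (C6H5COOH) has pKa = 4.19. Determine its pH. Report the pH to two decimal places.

pH = 3.58

C6H5COOH ⇌ C6H5COO- + H+
Ka = 10^(−4.19) = 6.46 × 10^-5
From the ICE table, Ka = [H+]²/(0.00135 − [H+]) = 6.46 × 10^-5.
Here C₀/Ka ≈ 20.9, so the small-[H+] approximation fails. Use the quadratic:
[H+] = (−Ka + √(Ka² + 4·Ka·C₀))/2 = 2.65 × 10^-4 M
pH = −log[H+] = −log(2.65 × 10^-4) = 3.58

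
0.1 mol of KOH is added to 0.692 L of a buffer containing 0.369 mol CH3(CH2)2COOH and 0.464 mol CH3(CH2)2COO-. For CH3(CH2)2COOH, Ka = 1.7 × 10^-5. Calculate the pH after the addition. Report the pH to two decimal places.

pH = 5.09

OH- converts CH3(CH2)2COOH to CH3(CH2)2COO-: CH3(CH2)2COOH → 0.269 mol, CH3(CH2)2COO- → 0.564 mol.
pKa = −log(1.7 × 10^-5) = 4.770
Henderson–Hasselbalch with mole ratio 0.564/0.269: pH = 4.770 + (+0.322)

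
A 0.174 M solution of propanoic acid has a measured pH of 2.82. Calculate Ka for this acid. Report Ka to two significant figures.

[H+] = 10^(-2.82) = 1.51 × 10^-3 M
At equilibrium [HA] = 0.174 − 1.51 × 10^-3 = 1.72 × 10^-1 M
Ka = [H+][A-]/[HA] = (1.51 × 10^-3)² / 1.72 × 10^-1 = 1.3 × 10^-5

Ka = 1.3 × 10^-5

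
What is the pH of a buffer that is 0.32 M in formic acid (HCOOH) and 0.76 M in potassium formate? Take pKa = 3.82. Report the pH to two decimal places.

pH = 4.20

Henderson–Hasselbalch: pH = pKa + log([HCOO-]/[HCOOH]) = 3.82 + log(0.76/0.32)
pH = 3.82 + (+0.376) = 4.20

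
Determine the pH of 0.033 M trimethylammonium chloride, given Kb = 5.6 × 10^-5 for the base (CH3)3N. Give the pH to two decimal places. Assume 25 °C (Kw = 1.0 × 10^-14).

(CH3)3NH+ is the conjugate acid of the weak base (CH3)3N.
Ka = Kw/Kb = 1.0×10^-14 / 5.6 × 10^-5 = 1.79 × 10^-10
Let x = [H+] at equilibrium. Ka = x²/(0.033 − x).
Neglecting x in the denominator: x = √(1.79 × 10^-10 × 0.033) = 2.43 × 10^-6 M
(x/C₀ = 0.0074% < 5%, so the approximation holds.)
pH = −log(2.43 × 10^-6) = 5.61

pH = 5.61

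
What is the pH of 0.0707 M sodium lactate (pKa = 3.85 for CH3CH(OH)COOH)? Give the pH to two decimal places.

CH3CH(OH)COO- is the conjugate base of the weak acid CH3CH(OH)COOH.
Ka = 10^(−3.85) = 1.41 × 10^-4
Kb = Kw/Ka = 1.0×10^-14 / 1.41 × 10^-4 = 7.09 × 10^-11
Kb = x²/(0.0707 − x) = 7.09 × 10^-11
Neglecting x in the denominator: x = √(7.09 × 10^-11 × 0.0707) = 2.24 × 10^-6 M
pOH = −log(2.24 × 10^-6) = 5.65; pH = 14.00 − 5.65 = 8.35

pH = 8.35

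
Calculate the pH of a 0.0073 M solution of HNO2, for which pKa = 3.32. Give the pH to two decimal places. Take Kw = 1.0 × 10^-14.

pH = 2.78

HNO2 ⇌ NO2- + H+
Ka = 10^(−3.32) = 4.79 × 10^-4
From the ICE table, Ka = x²/(0.0073 − x) = 4.79 × 10^-4.
Here C₀/Ka ≈ 15.2, so the small-x approximation fails. Use the quadratic:
x = (−Ka + √(Ka² + 4·Ka·C₀))/2 = 1.65 × 10^-3 M
pH = −log[H+] = −log(1.65 × 10^-3) = 2.78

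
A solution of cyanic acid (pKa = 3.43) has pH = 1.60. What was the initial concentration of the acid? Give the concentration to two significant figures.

C₀ = 1.7 M

[H+] = 10^(-1.60) = 2.51 × 10^-2 M = x
Ka = 10^(−3.43) = 3.72 × 10^-4
Ka = x²/(C₀ − x) ⇒ C₀ = x + x²/Ka
C₀ = 2.51 × 10^-2 + (2.51 × 10^-2)²/(3.72 × 10^-4) = 1.72 M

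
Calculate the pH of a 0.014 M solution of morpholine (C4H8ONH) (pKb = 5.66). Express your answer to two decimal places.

pH = 10.24

C4H8ONH + H2O ⇌ C4H8ONH2+ + OH-
Kb = 10^(−5.66) = 2.19 × 10^-6
From the ICE table, Kb = x²/(0.014 − x) = 2.19 × 10^-6.
Neglecting x in the denominator: x = √(2.19 × 10^-6 × 0.014) = 1.75 × 10^-4 M
(x/C₀ = 1.3% < 5%, so the approximation holds.)
pOH = 3.76, so pH = 14.00 − pOH = 10.24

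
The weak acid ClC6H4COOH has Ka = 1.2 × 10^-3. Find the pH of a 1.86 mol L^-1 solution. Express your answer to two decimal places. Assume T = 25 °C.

pH = 1.33

ClC6H4COOH ⇌ ClC6H4COO- + H+
From the ICE table, Ka = [H+]²/(1.86 − [H+]) = 1.2 × 10^-3.
Neglecting [H+] in the denominator: [H+] = √(1.2 × 10^-3 × 1.86) = 4.72 × 10^-2 M
Check: 2.5% ionized — well under 5%, approximation valid.
pH = −log(4.72 × 10^-2) = 1.33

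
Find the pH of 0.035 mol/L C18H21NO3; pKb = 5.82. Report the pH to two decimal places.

pH = 10.36

C18H21NO3 + H2O ⇌ C18H22NO3+ + OH-
Kb = 10^(−5.82) = 1.51 × 10^-6
Let x = [OH-] at equilibrium. Kb = x²/(0.035 − x).
Neglecting x in the denominator: x = √(1.51 × 10^-6 × 0.035) = 2.30 × 10^-4 M
pOH = −log(2.30 × 10^-4) = 3.64; pH = 14.00 − 3.64 = 10.36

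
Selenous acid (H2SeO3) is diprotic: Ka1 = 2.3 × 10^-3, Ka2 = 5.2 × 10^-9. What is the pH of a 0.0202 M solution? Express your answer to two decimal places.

pH = 2.24

Ka1 ≫ Ka2, so treat the first dissociation as the only significant source of H+.
Ka1 = x²/(0.0202 − x) = 2.3 × 10^-3
Solving the quadratic: x = (−Ka1 + √(Ka1² + 4·Ka1·C₀))/2 = 5.76 × 10^-3 M
pH = −log(5.76 × 10^-3) = 2.24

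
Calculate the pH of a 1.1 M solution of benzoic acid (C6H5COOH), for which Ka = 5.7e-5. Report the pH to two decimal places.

pH = 2.10

C6H5COOH ⇌ C6H5COO- + H+
From the ICE table, Ka = [H+]²/(1.1 − [H+]) = 5.7 × 10^-5.
Since Ka ≪ C₀, [H+] ≈ √(Ka·C₀) = 7.92 × 10^-3 M.
pH = −log(7.92 × 10^-3) = 2.10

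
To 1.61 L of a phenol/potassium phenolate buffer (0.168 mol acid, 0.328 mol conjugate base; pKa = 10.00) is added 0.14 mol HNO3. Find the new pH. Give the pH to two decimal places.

Added H+ converts C6H5O- to C6H5OH: C6H5OH → 0.308 mol, C6H5O- → 0.188 mol.
pH = pKa + log([A⁻]/[HA]) = 10.00 + log(0.188/0.308) = 10.00 -0.214

pH = 9.79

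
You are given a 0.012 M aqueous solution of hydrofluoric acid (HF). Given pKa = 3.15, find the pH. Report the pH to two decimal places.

HF ⇌ F- + H+
Ka = 10^(−3.15) = 7.08 × 10^-4
Ka = x²/(0.012 − x) = 7.08 × 10^-4
The 5% rule fails; solving x² + Ka·x − Ka·C₀ = 0 exactly:
x = [−0.000708 + √(0.000708² + 3.4e-05)]/2 = 2.58 × 10^-3 M
pH = −log(2.58 × 10^-3) = 2.59

pH = 2.59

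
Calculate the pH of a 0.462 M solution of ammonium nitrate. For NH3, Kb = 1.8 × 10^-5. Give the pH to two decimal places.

NH4+ is the conjugate acid of the weak base NH3.
Ka = Kw/Kb = 1.0×10^-14 / 1.8 × 10^-5 = 5.56 × 10^-10
From the ICE table, Ka = [H+]²/(0.462 − [H+]) = 5.56 × 10^-10.
Since Ka ≪ C₀, [H+] ≈ √(Ka·C₀) = 1.60 × 10^-5 M.
pH = −log[H+] = −log(1.60 × 10^-5) = 4.80

pH = 4.80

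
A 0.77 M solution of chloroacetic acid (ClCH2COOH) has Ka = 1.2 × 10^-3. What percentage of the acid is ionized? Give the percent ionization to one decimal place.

ClCH2COOH ⇌ ClCH2COO- + H+; let x = [H+] at equilibrium.
x ≈ √(Ka·C₀) = √(1.2 × 10^-3 × 0.77) = 3.04 × 10^-2 M
Fraction ionized = 3.04 × 10^-2 / 0.77 = 0.0395 → 3.9%

3.9%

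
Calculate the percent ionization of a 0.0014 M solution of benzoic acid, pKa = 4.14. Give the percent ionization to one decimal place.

C6H5COOH ⇌ C6H5COO- + H+; let x = [H+] at equilibrium.
Ka = 10^(−4.14) = 7.24 × 10^-5
Ka = x²/(C₀ − x); solving the quadratic gives x = 2.84 × 10^-4 M.
Fraction ionized = 2.84 × 10^-4 / 0.0014 = 0.2029 → 20.3%

20.3%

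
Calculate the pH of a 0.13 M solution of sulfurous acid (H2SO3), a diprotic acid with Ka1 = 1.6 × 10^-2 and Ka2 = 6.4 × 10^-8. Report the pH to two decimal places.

pH = 1.42

Since Ka1 ≫ Ka2, the first ionization dominates [H+].
Ka1 = x²/(0.13 − x) = 1.6 × 10^-2
Solving the quadratic: x = (−Ka1 + √(Ka1² + 4·Ka1·C₀))/2 = 3.83 × 10^-2 M
pH = −log(3.83 × 10^-2) = 1.42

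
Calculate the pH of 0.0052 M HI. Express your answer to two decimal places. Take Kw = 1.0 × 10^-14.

pH = 2.28

HI is a strong acid and dissociates completely, so [H+] = 0.0052 M.
pH = -log(0.0052) = 2.28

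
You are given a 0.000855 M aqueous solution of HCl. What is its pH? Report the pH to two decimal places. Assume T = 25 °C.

HCl is a strong acid and dissociates completely, so [H+] = 0.000855 M.
pH = -log(0.000855) = 3.07

pH = 3.07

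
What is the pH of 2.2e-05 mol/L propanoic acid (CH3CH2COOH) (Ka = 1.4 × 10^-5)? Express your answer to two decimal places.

CH3CH2COOH ⇌ CH3CH2COO- + H+
Ka = x²/(2.2e-05 − x) = 1.4 × 10^-5
Here C₀/Ka ≈ 1.57, so the small-x approximation fails. Use the quadratic:
x = [−1.4e-05 + √(1.4e-05² + 1.23e-09)]/2 = 1.19 × 10^-5 M
pH = −log[H+] = −log(1.19 × 10^-5) = 4.92

pH = 4.92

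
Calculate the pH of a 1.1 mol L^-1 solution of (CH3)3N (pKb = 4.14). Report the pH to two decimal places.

pH = 11.95

(CH3)3N + H2O ⇌ (CH3)3NH+ + OH-
Kb = 10^(−4.14) = 7.24 × 10^-5
From the ICE table, Kb = [OH-]²/(1.1 − [OH-]) = 7.24 × 10^-5.
Neglecting [OH-] in the denominator: [OH-] = √(7.24 × 10^-5 × 1.1) = 8.92 × 10^-3 M
Check: 0.81% ionized — well under 5%, approximation valid.
pOH = 2.05, so pH = 14.00 − pOH = 11.95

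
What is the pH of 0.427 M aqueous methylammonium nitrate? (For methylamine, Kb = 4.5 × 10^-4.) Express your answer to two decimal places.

pH = 5.51

CH3NH3+ is the conjugate acid of the weak base CH3NH2.
Ka = Kw/Kb = 1.0×10^-14 / 4.5 × 10^-4 = 2.22 × 10^-11
From the ICE table, Ka = x²/(0.427 − x) = 2.22 × 10^-11.
Neglecting x in the denominator: x = √(2.22 × 10^-11 × 0.427) = 3.08 × 10^-6 M
pH = −log[H+] = −log(3.08 × 10^-6) = 5.51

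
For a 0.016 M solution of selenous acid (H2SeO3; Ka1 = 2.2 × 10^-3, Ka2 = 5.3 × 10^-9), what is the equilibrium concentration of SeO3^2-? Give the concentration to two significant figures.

5.3 × 10^-9 M

First ionization gives [H+] ≈ [HSeO3-] = 4.93 × 10^-3 M.
Second step: Ka2 = [H+][SeO3^2-]/[HSeO3-] ≈ [SeO3^2-] (since [H+] ≈ [HSeO3-]).
So [SeO3^2-] ≈ Ka2.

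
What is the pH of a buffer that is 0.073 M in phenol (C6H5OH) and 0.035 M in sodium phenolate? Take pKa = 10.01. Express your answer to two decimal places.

pH = pKa + log([A⁻]/[HA]) = 10.01 + log(0.035/0.073)
pH = 10.01 + (-0.319) = 9.69

pH = 9.69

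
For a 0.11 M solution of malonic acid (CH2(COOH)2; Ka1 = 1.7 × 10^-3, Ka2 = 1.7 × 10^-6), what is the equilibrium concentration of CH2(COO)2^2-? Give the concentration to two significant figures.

First ionization gives [H+] ≈ [CH2(COOH)COO-] = 1.29 × 10^-2 M.
Second step: Ka2 = [H+][CH2(COO)2^2-]/[CH2(COOH)COO-] ≈ [CH2(COO)2^2-] (since [H+] ≈ [CH2(COOH)COO-]).
So [CH2(COO)2^2-] ≈ Ka2.

1.7 × 10^-6 M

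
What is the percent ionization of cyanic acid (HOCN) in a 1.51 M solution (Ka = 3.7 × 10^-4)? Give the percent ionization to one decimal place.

1.6%

HOCN ⇌ OCN- + H+; let x = [H+] at equilibrium.
x ≈ √(Ka·C₀) = √(3.7 × 10^-4 × 1.51) = 2.36 × 10^-2 M
% ionization = x/C₀ × 100% = 2.36 × 10^-2/1.51 × 100% = 1.6%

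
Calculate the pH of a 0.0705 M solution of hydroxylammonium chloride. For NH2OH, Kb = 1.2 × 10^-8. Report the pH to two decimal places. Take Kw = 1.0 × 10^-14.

pH = 3.62

NH3OH+ is the conjugate acid of the weak base NH2OH.
Ka = Kw/Kb = 1.0×10^-14 / 1.2 × 10^-8 = 8.33 × 10^-7
Ka = [H+]²/(0.0705 − [H+]) = 8.33 × 10^-7
Neglecting [H+] in the denominator: [H+] = √(8.33 × 10^-7 × 0.0705) = 2.42 × 10^-4 M
pH = −log(2.42 × 10^-4) = 3.62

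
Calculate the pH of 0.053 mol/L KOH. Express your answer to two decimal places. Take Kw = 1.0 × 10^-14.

KOH is a strong base; [OH-] = 0.053 M.
pOH = -log(0.053) = 1.28
pH = 14.00 - 1.28 = 12.72

pH = 12.72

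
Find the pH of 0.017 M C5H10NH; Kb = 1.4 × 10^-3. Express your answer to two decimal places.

pH = 11.63

C5H10NH + H2O ⇌ C5H10NH2+ + OH-
Let x = [OH-] at equilibrium. Kb = x²/(0.017 − x).
Here C₀/Kb ≈ 12.1, so the small-x approximation fails. Use the quadratic:
x = [−0.0014 + √(0.0014² + 9.52e-05)]/2 = 4.23 × 10^-3 M
pOH = 2.37, so pH = 14.00 − pOH = 11.63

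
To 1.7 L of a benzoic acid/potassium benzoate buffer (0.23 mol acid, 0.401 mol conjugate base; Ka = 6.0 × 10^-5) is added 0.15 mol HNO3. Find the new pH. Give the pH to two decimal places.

pH = 4.04

After neutralization: n(C6H5COOH) = 0.38 mol, n(C6H5COO-) = 0.251 mol.
pKa = −log(6.0 × 10^-5) = 4.222
Henderson–Hasselbalch with mole ratio 0.251/0.38: pH = 4.222 + (-0.180)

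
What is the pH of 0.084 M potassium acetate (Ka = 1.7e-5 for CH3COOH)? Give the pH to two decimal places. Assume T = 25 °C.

pH = 8.85

CH3COO- is the conjugate base of the weak acid CH3COOH.
Kb = Kw/Ka = 1.0×10^-14 / 1.7 × 10^-5 = 5.88 × 10^-10
From the ICE table, Kb = [OH-]²/(0.084 − [OH-]) = 5.88 × 10^-10.
Neglecting [OH-] in the denominator: [OH-] = √(5.88 × 10^-10 × 0.084) = 7.03 × 10^-6 M
([OH-]/C₀ = 0.0084% < 5%, so the approximation holds.)
pOH = −log(7.03 × 10^-6) = 5.15; pH = 14.00 − 5.15 = 8.85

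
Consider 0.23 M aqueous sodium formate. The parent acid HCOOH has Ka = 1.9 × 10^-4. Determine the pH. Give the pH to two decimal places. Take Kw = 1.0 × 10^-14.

pH = 8.54

HCOO- is the conjugate base of the weak acid HCOOH.
Kb = Kw/Ka = 1.0×10^-14 / 1.9 × 10^-4 = 5.26 × 10^-11
Kb = x²/(0.23 − x) = 5.26 × 10^-11
Neglecting x in the denominator: x = √(5.26 × 10^-11 × 0.23) = 3.48 × 10^-6 M
pOH = 5.46, so pH = 14.00 − pOH = 8.54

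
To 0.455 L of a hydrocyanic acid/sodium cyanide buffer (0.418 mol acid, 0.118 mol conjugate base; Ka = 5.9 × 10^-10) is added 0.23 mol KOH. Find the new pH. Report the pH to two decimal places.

pH = 9.50

OH- converts HCN to CN-: HCN → 0.188 mol, CN- → 0.348 mol.
pKa = −log(5.9 × 10^-10) = 9.229
pH = pKa + log([A⁻]/[HA]) = 9.229 + log(0.348/0.188) = 9.229 +0.267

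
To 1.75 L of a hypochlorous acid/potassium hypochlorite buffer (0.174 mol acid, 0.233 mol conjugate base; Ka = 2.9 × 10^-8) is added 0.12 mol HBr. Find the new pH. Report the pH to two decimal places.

After neutralization: n(HOCl) = 0.294 mol, n(OCl-) = 0.113 mol.
pKa = −log(2.9 × 10^-8) = 7.538
pH = pKa + log([A⁻]/[HA]) = 7.538 + log(0.113/0.294) = 7.538 -0.415

pH = 7.12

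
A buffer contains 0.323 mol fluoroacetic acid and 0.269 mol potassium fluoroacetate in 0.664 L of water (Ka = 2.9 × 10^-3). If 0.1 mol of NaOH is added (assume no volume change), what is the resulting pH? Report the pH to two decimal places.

OH- converts FCH2COOH to FCH2COO-: FCH2COOH → 0.223 mol, FCH2COO- → 0.369 mol.
pKa = −log(2.9 × 10^-3) = 2.538
pH = pKa + log([A⁻]/[HA]) = 2.538 + log(0.369/0.223) = 2.538 +0.219

pH = 2.76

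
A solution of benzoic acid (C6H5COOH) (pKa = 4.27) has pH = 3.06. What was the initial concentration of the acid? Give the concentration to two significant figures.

[H+] = 10^(-3.06) = 8.71 × 10^-4 M = x
Ka = 10^(−4.27) = 5.37 × 10^-5
Ka = x²/(C₀ − x) ⇒ C₀ = x + x²/Ka
C₀ = 8.71 × 10^-4 + (8.71 × 10^-4)²/(5.37 × 10^-5) = 1.50 × 10^-2 M

C₀ = 1.5 × 10^-2 M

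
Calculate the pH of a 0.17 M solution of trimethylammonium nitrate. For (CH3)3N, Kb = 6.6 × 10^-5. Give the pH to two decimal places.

pH = 5.29

(CH3)3NH+ is the conjugate acid of the weak base (CH3)3N.
Ka = Kw/Kb = 1.0×10^-14 / 6.6 × 10^-5 = 1.52 × 10^-10
Ka = x²/(0.17 − x) = 1.52 × 10^-10
Neglecting x in the denominator: x = √(1.52 × 10^-10 × 0.17) = 5.08 × 10^-6 M
pH = −log(5.08 × 10^-6) = 5.29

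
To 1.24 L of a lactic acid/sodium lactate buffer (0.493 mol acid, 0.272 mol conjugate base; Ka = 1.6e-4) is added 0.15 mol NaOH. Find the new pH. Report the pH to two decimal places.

pH = 3.89

After neutralization: n(CH3CH(OH)COOH) = 0.343 mol, n(CH3CH(OH)COO-) = 0.422 mol.
pKa = −log(1.6 × 10^-4) = 3.796
pH = pKa + log([A⁻]/[HA]) = 3.796 + log(0.422/0.343) = 3.796 +0.090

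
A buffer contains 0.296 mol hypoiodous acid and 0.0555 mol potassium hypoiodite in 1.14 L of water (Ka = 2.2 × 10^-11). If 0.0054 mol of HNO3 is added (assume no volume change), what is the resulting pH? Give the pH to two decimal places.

After neutralization: n(HOI) = 0.301 mol, n(OI-) = 0.0501 mol.
pKa = −log(2.2 × 10^-11) = 10.658
pH = pKa + log([A⁻]/[HA]) = 10.658 + log(0.0501/0.301) = 10.658 -0.779

pH = 9.88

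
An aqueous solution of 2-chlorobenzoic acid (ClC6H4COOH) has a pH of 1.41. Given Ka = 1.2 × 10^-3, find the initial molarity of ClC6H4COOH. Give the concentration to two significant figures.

C₀ = 1.3 M

[H+] = 10^(-1.41) = 3.89 × 10^-2 M = x
Ka = x²/(C₀ − x) ⇒ C₀ = x + x²/Ka
C₀ = 3.89 × 10^-2 + (3.89 × 10^-2)²/(1.2 × 10^-3) = 1.30 M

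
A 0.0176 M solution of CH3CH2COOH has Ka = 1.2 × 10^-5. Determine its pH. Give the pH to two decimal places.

pH = 3.34

CH3CH2COOH ⇌ CH3CH2COO- + H+
From the ICE table, Ka = [H+]²/(0.0176 − [H+]) = 1.2 × 10^-5.
Since Ka ≪ C₀, [H+] ≈ √(Ka·C₀) = 4.60 × 10^-4 M.
Check: 2.6% ionized — well under 5%, approximation valid.
pH = −log(4.60 × 10^-4) = 3.34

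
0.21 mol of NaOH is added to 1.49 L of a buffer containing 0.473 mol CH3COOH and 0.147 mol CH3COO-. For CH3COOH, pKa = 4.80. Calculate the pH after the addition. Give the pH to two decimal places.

After neutralization: n(CH3COOH) = 0.263 mol, n(CH3COO-) = 0.357 mol.
Henderson–Hasselbalch with mole ratio 0.357/0.263: pH = 4.80 + (+0.133)

pH = 4.93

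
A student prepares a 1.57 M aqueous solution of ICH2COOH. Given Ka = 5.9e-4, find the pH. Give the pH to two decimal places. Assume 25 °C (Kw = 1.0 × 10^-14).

pH = 1.52

ICH2COOH ⇌ ICH2COO- + H+
From the ICE table, Ka = [H+]²/(1.57 − [H+]) = 5.9 × 10^-4.
Assume [H+] ≪ 1.57: [H+] ≈ √(5.9 × 10^-4 × 1.57) = 3.04 × 10^-2 M
Check: 1.9% ionized — well under 5%, approximation valid.
pH = −log(3.04 × 10^-2) = 1.52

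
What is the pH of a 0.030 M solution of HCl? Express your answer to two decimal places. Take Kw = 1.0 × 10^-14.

HCl is a strong acid and dissociates completely, so [H+] = 0.030 M.
pH = -log(0.03) = 1.52

pH = 1.52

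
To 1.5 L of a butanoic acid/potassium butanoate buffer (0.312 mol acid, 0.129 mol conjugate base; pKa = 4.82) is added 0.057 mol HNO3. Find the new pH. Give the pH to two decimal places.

Added H+ converts CH3(CH2)2COO- to CH3(CH2)2COOH: CH3(CH2)2COOH → 0.369 mol, CH3(CH2)2COO- → 0.072 mol.
Henderson–Hasselbalch with mole ratio 0.072/0.369: pH = 4.82 + (-0.710)

pH = 4.11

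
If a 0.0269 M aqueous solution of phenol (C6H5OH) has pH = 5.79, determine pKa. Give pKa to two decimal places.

[H+] = 10^(-5.79) = 1.62 × 10^-6 M
At equilibrium [HA] = 0.0269 − 1.62 × 10^-6 = 2.69 × 10^-2 M
Ka = [H+][A-]/[HA] = (1.62 × 10^-6)² / 2.69 × 10^-2 = 9.76 × 10^-11
pKa = -log(9.76 × 10^-11) = 10.01

pKa = 10.01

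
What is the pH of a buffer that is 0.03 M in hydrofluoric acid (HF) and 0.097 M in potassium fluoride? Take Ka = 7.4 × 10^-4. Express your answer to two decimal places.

pKa = −log(7.4 × 10^-4) = 3.131
Using pH = pKa + log([base]/[acid]) with [base]/[acid] = 0.097/0.03:
pH = 3.131 + (+0.510) = 3.64

pH = 3.64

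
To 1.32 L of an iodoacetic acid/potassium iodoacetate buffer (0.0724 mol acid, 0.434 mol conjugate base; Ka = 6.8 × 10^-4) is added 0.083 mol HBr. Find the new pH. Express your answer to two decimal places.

pH = 3.52

Added H+ converts ICH2COO- to ICH2COOH: ICH2COOH → 0.155 mol, ICH2COO- → 0.351 mol.
pKa = −log(6.8 × 10^-4) = 3.167
pH = pKa + log(n_ICH2COO-/n_ICH2COOH) = 3.167 + log(0.351/0.155) = 3.167 + (+0.355)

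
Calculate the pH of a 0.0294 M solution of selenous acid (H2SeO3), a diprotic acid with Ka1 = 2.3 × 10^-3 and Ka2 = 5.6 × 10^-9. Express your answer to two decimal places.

pH = 2.15

Since Ka1 ≫ Ka2, the first ionization dominates [H+].
Ka1 = x²/(0.0294 − x) = 2.3 × 10^-3
Solving the quadratic: x = (−Ka1 + √(Ka1² + 4·Ka1·C₀))/2 = 7.15 × 10^-3 M
pH = −log(7.15 × 10^-3) = 2.15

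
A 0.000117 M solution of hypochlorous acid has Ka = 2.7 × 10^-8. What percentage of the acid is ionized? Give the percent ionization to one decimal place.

HOCl ⇌ OCl- + H+; let x = [H+] at equilibrium.
x ≈ √(Ka·C₀) = √(2.7 × 10^-8 × 0.000117) = 1.78 × 10^-6 M
Fraction ionized = 1.78 × 10^-6 / 0.000117 = 0.0152 → 1.5%

1.5%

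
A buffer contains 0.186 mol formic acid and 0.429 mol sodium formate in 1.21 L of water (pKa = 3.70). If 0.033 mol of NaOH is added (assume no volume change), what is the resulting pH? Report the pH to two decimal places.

pH = 4.18

After neutralization: n(HCOOH) = 0.153 mol, n(HCOO-) = 0.462 mol.
Henderson–Hasselbalch with mole ratio 0.462/0.153: pH = 3.70 + (+0.480)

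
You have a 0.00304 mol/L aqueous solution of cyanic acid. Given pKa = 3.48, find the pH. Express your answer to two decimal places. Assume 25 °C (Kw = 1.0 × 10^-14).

HOCN ⇌ OCN- + H+
Ka = 10^(−3.48) = 3.31 × 10^-4
Ka = [H+]²/(0.00304 − [H+]) = 3.31 × 10^-4
The 5% rule fails; solving [H+]² + Ka·[H+] − Ka·C₀ = 0 exactly:
[H+] = [−0.000331 + √(0.000331² + 4.02e-06)]/2 = 8.51 × 10^-4 M
pH = −log(8.51 × 10^-4) = 3.07

pH = 3.07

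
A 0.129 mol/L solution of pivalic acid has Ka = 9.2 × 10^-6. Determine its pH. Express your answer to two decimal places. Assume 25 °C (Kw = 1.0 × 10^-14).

pH = 2.96

(CH3)3CCOOH ⇌ (CH3)3CCOO- + H+
From the ICE table, Ka = [H+]²/(0.129 − [H+]) = 9.2 × 10^-6.
Neglecting [H+] in the denominator: [H+] = √(9.2 × 10^-6 × 0.129) = 1.09 × 10^-3 M
pH = −log(1.09 × 10^-3) = 2.96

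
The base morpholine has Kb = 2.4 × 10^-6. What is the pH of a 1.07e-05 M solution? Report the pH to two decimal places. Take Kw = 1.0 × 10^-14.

pH = 8.60

C4H8ONH + H2O ⇌ C4H8ONH2+ + OH-
From the ICE table, Kb = [OH-]²/(1.07e-05 − [OH-]) = 2.4 × 10^-6.
Here C₀/Kb ≈ 4.46, so the small-[OH-] approximation fails. Use the quadratic:
[OH-] = [−2.4e-06 + √(2.4e-06² + 1.03e-10)]/2 = 4.01 × 10^-6 M
pOH = −log(4.01 × 10^-6) = 5.40; pH = 14.00 − 5.40 = 8.60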